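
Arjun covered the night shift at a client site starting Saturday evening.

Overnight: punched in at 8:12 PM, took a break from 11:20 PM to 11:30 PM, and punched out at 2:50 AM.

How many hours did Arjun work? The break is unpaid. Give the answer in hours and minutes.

Overnight: 8:12 PM → midnight = 3 h 48 min; midnight → 2:50 AM = 2 h 50 min; span 6 h 38 min; less 10 min break → 6 h 28 min

6 h 28 min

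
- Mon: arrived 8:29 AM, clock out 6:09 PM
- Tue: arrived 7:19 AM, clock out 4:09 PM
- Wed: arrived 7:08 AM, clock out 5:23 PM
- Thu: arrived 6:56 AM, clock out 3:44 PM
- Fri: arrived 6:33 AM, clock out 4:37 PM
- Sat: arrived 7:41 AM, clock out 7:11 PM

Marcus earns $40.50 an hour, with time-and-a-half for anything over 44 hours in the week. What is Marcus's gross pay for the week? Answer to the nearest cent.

$2700.34

Mon: 8:29 AM–6:09 PM = 9 h 40 min
Tue: 7:19 AM–4:09 PM = 8 h 50 min
Wed: 7:08 AM–5:23 PM = 10 h 15 min
Thu: 6:56 AM–3:44 PM = 8 h 48 min
Fri: 6:33 AM–4:37 PM = 10 h 4 min
Sat: 7:41 AM–7:11 PM = 11 h 30 min
Total worked: 59 h 7 min = 3547 min.
Regular 44 h 0 min = 2640 min at $40.50/h; overtime 15 h 7 min = 907 min at $60.75/h.
Pay = (2640 × $40.50 + 907 × $60.75) ÷ 60 = $2700.34.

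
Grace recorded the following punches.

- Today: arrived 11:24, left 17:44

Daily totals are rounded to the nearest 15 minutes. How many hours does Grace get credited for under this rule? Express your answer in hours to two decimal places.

6.25 hours

Today: 11:24–17:44 = 6 h 20 min → rounds to 6 h 15 min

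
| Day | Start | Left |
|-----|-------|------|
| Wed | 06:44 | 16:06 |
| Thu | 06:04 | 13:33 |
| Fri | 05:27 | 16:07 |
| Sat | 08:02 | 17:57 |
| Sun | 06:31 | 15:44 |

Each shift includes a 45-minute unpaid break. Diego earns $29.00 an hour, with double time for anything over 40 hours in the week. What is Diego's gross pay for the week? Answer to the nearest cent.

$1328.20

Wed: 06:44–16:06 = 9 h 22 min; less 45 min break → 8 h 37 min
Thu: 06:04–13:33 = 7 h 29 min; less 45 min break → 6 h 44 min
Fri: 05:27–16:07 = 10 h 40 min; less 45 min break → 9 h 55 min
Sat: 08:02–17:57 = 9 h 55 min; less 45 min break → 9 h 10 min
Sun: 06:31–15:44 = 9 h 13 min; less 45 min break → 8 h 28 min
Total worked: 42 h 54 min = 2574 min.
Regular 40 h 0 min = 2400 min at $29.00/h; overtime 2 h 54 min = 174 min at $58.00/h.
Pay = (2400 × $29.00 + 174 × $58.00) ÷ 60 = $1328.20.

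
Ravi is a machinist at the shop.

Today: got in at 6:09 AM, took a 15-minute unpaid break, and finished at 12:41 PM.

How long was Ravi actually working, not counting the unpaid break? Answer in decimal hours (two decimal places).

Today: 6:09 AM–12:41 PM = 6 h 32 min; less 15 min break → 6 h 17 min

6.28 hours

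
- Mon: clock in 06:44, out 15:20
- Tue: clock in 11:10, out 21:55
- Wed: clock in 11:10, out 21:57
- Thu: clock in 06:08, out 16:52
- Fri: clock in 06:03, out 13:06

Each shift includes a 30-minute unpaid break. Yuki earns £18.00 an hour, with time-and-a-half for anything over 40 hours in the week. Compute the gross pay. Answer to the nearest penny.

Mon: 06:44–15:20 = 8 h 36 min; less 30 min break → 8 h 6 min
Tue: 11:10–21:55 = 10 h 45 min; less 30 min break → 10 h 15 min
Wed: 11:10–21:57 = 10 h 47 min; less 30 min break → 10 h 17 min
Thu: 06:08–16:52 = 10 h 44 min; less 30 min break → 10 h 14 min
Fri: 06:03–13:06 = 7 h 3 min; less 30 min break → 6 h 33 min
Total worked: 45 h 25 min = 2725 min.
Regular 40 h 0 min = 2400 min at £18.00/h; overtime 5 h 25 min = 325 min at £27.00/h.
Pay = (2400 × £18.00 + 325 × £27.00) ÷ 60 = £866.25.

£866.25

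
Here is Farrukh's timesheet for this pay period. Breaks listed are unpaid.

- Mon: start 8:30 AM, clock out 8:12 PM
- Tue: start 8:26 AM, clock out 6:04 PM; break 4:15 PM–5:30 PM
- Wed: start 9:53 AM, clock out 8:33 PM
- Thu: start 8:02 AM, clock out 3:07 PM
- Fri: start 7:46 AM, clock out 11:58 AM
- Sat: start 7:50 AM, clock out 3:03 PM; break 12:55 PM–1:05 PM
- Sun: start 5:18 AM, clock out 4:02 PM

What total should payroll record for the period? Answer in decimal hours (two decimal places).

Mon: 8:30 AM–8:12 PM = 11 h 42 min
Tue: 8:26 AM–6:04 PM = 9 h 38 min; less 75 min break → 8 h 23 min
Wed: 9:53 AM–8:33 PM = 10 h 40 min
Thu: 8:02 AM–3:07 PM = 7 h 5 min
Fri: 7:46 AM–11:58 AM = 4 h 12 min
Sat: 7:50 AM–3:03 PM = 7 h 13 min; less 10 min break → 7 h 3 min
Sun: 5:18 AM–4:02 PM = 10 h 44 min
Total: 11 h 42 min + 8 h 23 min + 10 h 40 min + 7 h 5 min + 4 h 12 min + 7 h 3 min + 10 h 44 min = 59 h 49 min.

59.82 hours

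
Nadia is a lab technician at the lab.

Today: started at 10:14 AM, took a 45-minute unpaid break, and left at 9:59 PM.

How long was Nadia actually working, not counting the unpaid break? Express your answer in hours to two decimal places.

Today: 10:14 AM–9:59 PM = 11 h 45 min; less 45 min break → 11 h 0 min

11.00 hours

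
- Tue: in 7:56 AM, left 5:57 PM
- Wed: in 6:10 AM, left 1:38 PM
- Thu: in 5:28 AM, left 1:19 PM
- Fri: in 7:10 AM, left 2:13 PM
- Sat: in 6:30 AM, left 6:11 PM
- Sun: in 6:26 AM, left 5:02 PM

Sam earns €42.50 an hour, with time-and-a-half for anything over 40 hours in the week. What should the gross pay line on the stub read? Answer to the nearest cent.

€2635.00

Tue: 7:56 AM–5:57 PM = 10 h 1 min
Wed: 6:10 AM–1:38 PM = 7 h 28 min
Thu: 5:28 AM–1:19 PM = 7 h 51 min
Fri: 7:10 AM–2:13 PM = 7 h 3 min
Sat: 6:30 AM–6:11 PM = 11 h 41 min
Sun: 6:26 AM–5:02 PM = 10 h 36 min
Total worked: 54 h 40 min = 3280 min.
Regular 40 h 0 min = 2400 min at €42.50/h; overtime 14 h 40 min = 880 min at €63.75/h.
Pay = (2400 × €42.50 + 880 × €63.75) ÷ 60 = €2635.00.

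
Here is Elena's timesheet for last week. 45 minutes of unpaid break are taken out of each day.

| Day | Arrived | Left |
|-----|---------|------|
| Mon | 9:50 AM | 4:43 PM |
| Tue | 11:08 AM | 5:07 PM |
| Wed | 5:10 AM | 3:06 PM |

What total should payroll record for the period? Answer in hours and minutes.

Mon: 9:50 AM–4:43 PM = 6 h 53 min; less 45 min break → 6 h 8 min
Tue: 11:08 AM–5:07 PM = 5 h 59 min; less 45 min break → 5 h 14 min
Wed: 5:10 AM–3:06 PM = 9 h 56 min; less 45 min break → 9 h 11 min
Total: 6 h 8 min + 5 h 14 min + 9 h 11 min = 20 h 33 min.

20 h 33 min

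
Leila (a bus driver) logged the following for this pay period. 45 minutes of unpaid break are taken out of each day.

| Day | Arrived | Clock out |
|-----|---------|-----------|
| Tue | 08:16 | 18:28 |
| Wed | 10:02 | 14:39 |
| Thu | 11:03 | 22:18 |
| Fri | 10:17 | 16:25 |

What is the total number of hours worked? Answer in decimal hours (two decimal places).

Tue: 08:16–18:28 = 10 h 12 min; less 45 min break → 9 h 27 min
Wed: 10:02–14:39 = 4 h 37 min; less 45 min break → 3 h 52 min
Thu: 11:03–22:18 = 11 h 15 min; less 45 min break → 10 h 30 min
Fri: 10:17–16:25 = 6 h 8 min; less 45 min break → 5 h 23 min
Total: 9 h 27 min + 3 h 52 min + 10 h 30 min + 5 h 23 min = 29 h 12 min.

29.20 hours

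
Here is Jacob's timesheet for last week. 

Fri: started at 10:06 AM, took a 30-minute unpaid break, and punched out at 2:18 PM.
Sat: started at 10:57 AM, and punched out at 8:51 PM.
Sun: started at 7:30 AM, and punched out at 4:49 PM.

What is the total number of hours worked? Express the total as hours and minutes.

22 h 55 min

Fri: 10:06 AM–2:18 PM = 4 h 12 min; less 30 min break → 3 h 42 min
Sat: 10:57 AM–8:51 PM = 9 h 54 min
Sun: 7:30 AM–4:49 PM = 9 h 19 min
Total: 3 h 42 min + 9 h 54 min + 9 h 19 min = 22 h 55 min.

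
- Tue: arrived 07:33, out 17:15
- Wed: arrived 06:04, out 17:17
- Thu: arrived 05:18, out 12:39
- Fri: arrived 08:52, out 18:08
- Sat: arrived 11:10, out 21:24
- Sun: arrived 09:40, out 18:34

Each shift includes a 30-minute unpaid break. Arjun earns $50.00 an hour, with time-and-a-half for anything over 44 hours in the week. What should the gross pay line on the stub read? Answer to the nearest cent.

Tue: 07:33–17:15 = 9 h 42 min; less 30 min break → 9 h 12 min
Wed: 06:04–17:17 = 11 h 13 min; less 30 min break → 10 h 43 min
Thu: 05:18–12:39 = 7 h 21 min; less 30 min break → 6 h 51 min
Fri: 08:52–18:08 = 9 h 16 min; less 30 min break → 8 h 46 min
Sat: 11:10–21:24 = 10 h 14 min; less 30 min break → 9 h 44 min
Sun: 09:40–18:34 = 8 h 54 min; less 30 min break → 8 h 24 min
Total worked: 53 h 40 min = 3220 min.
Regular 44 h 0 min = 2640 min at $50.00/h; overtime 9 h 40 min = 580 min at $75.00/h.
Pay = (2640 × $50.00 + 580 × $75.00) ÷ 60 = $2925.00.

$2925.00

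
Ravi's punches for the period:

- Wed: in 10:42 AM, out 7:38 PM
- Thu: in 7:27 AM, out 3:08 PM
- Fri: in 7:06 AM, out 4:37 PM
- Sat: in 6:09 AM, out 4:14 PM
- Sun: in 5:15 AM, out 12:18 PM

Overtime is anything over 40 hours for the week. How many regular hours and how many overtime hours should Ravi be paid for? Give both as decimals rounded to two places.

Regular 40.00 hours, overtime 3.27 hours

Wed: 10:42 AM–7:38 PM = 8 h 56 min
Thu: 7:27 AM–3:08 PM = 7 h 41 min
Fri: 7:06 AM–4:37 PM = 9 h 31 min
Sat: 6:09 AM–4:14 PM = 10 h 5 min
Sun: 5:15 AM–12:18 PM = 7 h 3 min
Total worked: 43 h 16 min = 43.27 h.
Threshold 40 h → overtime 3 h 16 min, regular 40 h 0 min.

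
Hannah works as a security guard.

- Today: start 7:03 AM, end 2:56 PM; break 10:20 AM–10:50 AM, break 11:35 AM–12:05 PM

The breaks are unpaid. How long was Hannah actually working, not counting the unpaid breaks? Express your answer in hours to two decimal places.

Today: 7:03 AM–2:56 PM = 7 h 53 min; less 60 min break → 6 h 53 min

6.88 hours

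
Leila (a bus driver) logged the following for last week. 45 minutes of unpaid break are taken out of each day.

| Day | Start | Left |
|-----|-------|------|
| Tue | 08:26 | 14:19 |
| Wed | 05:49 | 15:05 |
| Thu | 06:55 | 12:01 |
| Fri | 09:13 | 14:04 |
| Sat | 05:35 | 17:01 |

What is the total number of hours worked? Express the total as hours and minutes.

32 h 47 min

Tue: 08:26–14:19 = 5 h 53 min; less 45 min break → 5 h 8 min
Wed: 05:49–15:05 = 9 h 16 min; less 45 min break → 8 h 31 min
Thu: 06:55–12:01 = 5 h 6 min; less 45 min break → 4 h 21 min
Fri: 09:13–14:04 = 4 h 51 min; less 45 min break → 4 h 6 min
Sat: 05:35–17:01 = 11 h 26 min; less 45 min break → 10 h 41 min
Total: 5 h 8 min + 8 h 31 min + 4 h 21 min + 4 h 6 min + 10 h 41 min = 32 h 47 min.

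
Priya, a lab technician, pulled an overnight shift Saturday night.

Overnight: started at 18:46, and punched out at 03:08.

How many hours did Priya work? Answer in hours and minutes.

Overnight: 18:46 → midnight = 5 h 14 min; midnight → 03:08 = 3 h 8 min; span 8 h 22 min

8 h 22 min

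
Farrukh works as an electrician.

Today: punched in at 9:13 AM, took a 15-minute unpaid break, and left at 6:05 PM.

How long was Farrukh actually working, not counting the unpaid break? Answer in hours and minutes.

Today: 9:13 AM–6:05 PM = 8 h 52 min; less 15 min break → 8 h 37 min

8 h 37 min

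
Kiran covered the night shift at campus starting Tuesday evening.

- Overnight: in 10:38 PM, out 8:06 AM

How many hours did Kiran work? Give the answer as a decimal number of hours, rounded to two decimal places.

9.47 hours

Overnight: 10:38 PM → midnight = 1 h 22 min; midnight → 8:06 AM = 8 h 6 min; span 9 h 28 min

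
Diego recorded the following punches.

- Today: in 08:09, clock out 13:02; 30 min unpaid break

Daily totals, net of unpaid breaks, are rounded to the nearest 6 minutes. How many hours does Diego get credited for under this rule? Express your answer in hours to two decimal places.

4.40 hours

Today: 08:09–13:02 = 4 h 53 min − 30 min = 4 h 23 min → rounds to 4 h 24 min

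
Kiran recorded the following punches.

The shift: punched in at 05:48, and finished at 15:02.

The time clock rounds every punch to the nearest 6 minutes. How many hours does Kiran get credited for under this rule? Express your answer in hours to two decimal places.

9.20 hours

The shift: in 05:48→05:48, out 15:02→15:00; 9 h 12 min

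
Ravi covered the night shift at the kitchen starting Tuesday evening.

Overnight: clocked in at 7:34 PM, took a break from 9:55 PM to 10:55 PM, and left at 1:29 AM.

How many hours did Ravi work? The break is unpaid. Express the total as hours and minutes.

4 h 55 min

Overnight: 7:34 PM → midnight = 4 h 26 min; midnight → 1:29 AM = 1 h 29 min; span 5 h 55 min; less 60 min break → 4 h 55 min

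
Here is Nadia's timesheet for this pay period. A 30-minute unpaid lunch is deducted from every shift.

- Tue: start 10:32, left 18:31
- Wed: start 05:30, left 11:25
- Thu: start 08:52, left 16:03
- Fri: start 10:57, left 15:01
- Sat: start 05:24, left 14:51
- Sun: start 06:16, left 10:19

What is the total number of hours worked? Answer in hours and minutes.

Tue: 10:32–18:31 = 7 h 59 min; less 30 min break → 7 h 29 min
Wed: 05:30–11:25 = 5 h 55 min; less 30 min break → 5 h 25 min
Thu: 08:52–16:03 = 7 h 11 min; less 30 min break → 6 h 41 min
Fri: 10:57–15:01 = 4 h 4 min; less 30 min break → 3 h 34 min
Sat: 05:24–14:51 = 9 h 27 min; less 30 min break → 8 h 57 min
Sun: 06:16–10:19 = 4 h 3 min; less 30 min break → 3 h 33 min
Total: 7 h 29 min + 5 h 25 min + 6 h 41 min + 3 h 34 min + 8 h 57 min + 3 h 33 min = 35 h 39 min.

35 h 39 min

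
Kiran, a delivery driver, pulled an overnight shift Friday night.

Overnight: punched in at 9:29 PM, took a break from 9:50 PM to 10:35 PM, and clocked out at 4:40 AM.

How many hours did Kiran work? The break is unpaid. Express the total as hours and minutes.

6 h 26 min

Overnight: 9:29 PM → midnight = 2 h 31 min; midnight → 4:40 AM = 4 h 40 min; span 7 h 11 min; less 45 min break → 6 h 26 min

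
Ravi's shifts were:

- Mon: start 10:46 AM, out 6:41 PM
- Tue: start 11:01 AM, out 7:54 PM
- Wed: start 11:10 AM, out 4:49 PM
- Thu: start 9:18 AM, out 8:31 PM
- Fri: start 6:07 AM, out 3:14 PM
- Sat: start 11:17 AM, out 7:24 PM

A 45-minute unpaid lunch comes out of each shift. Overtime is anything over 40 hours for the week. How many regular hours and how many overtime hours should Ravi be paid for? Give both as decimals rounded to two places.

Mon: 10:46 AM–6:41 PM = 7 h 55 min; less 45 min break → 7 h 10 min
Tue: 11:01 AM–7:54 PM = 8 h 53 min; less 45 min break → 8 h 8 min
Wed: 11:10 AM–4:49 PM = 5 h 39 min; less 45 min break → 4 h 54 min
Thu: 9:18 AM–8:31 PM = 11 h 13 min; less 45 min break → 10 h 28 min
Fri: 6:07 AM–3:14 PM = 9 h 7 min; less 45 min break → 8 h 22 min
Sat: 11:17 AM–7:24 PM = 8 h 7 min; less 45 min break → 7 h 22 min
Total worked: 46 h 24 min = 46.40 h.
Threshold 40 h → overtime 6 h 24 min, regular 40 h 0 min.

Regular 40.00 hours, overtime 6.40 hours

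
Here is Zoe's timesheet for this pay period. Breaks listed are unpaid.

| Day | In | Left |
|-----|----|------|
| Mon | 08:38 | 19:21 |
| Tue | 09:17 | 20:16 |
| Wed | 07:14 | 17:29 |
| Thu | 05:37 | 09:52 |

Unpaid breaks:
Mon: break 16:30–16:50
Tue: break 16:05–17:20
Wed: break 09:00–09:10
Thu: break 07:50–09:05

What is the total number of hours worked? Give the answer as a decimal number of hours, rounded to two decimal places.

Mon: 08:38–19:21 = 10 h 43 min; less 20 min break → 10 h 23 min
Tue: 09:17–20:16 = 10 h 59 min; less 75 min break → 9 h 44 min
Wed: 07:14–17:29 = 10 h 15 min; less 10 min break → 10 h 5 min
Thu: 05:37–09:52 = 4 h 15 min; less 75 min break → 3 h 0 min
Total: 10 h 23 min + 9 h 44 min + 10 h 5 min + 3 h 0 min = 33 h 12 min.

33.20 hours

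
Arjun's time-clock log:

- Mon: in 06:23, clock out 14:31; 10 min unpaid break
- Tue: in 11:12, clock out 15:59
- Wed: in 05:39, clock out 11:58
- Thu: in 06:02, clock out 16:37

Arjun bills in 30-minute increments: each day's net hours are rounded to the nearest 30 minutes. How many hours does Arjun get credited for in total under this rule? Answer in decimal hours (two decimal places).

30.00 hours

Mon: 06:23–14:31 = 8 h 8 min − 10 min = 7 h 58 min → rounds to 8 h 0 min
Tue: 11:12–15:59 = 4 h 47 min → rounds to 5 h 0 min
Wed: 05:39–11:58 = 6 h 19 min → rounds to 6 h 30 min
Thu: 06:02–16:37 = 10 h 35 min → rounds to 10 h 30 min
Total credited: 30 h 0 min.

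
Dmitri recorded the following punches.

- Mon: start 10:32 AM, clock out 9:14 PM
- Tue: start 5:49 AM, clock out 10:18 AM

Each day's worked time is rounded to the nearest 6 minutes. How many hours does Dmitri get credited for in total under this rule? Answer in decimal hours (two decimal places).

15.20 hours

Mon: 10:32 AM–9:14 PM = 10 h 42 min → rounds to 10 h 42 min
Tue: 5:49 AM–10:18 AM = 4 h 29 min → rounds to 4 h 30 min
Total credited: 15 h 12 min.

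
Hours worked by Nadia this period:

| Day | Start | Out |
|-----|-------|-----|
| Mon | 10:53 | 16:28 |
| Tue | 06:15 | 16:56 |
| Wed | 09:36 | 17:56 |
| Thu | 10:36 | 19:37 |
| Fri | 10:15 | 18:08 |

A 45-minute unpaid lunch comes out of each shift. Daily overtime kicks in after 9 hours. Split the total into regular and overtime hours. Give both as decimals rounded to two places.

Regular 36.82 hours, overtime 0.93 hours

Mon: 10:53–16:28 = 5 h 35 min; less 45 min break → 4 h 50 min
Tue: 06:15–16:56 = 10 h 41 min; less 45 min break → 9 h 56 min
Wed: 09:36–17:56 = 8 h 20 min; less 45 min break → 7 h 35 min
Thu: 10:36–19:37 = 9 h 1 min; less 45 min break → 8 h 16 min
Fri: 10:15–18:08 = 7 h 53 min; less 45 min break → 7 h 8 min
Mon reg 4 h 50 min / OT 0 h 0 min; Tue reg 9 h 0 min / OT 0 h 56 min; Wed reg 7 h 35 min / OT 0 h 0 min; Thu reg 8 h 16 min / OT 0 h 0 min; Fri reg 7 h 8 min / OT 0 h 0 min.
Totals: regular 36 h 49 min, overtime 0 h 56 min.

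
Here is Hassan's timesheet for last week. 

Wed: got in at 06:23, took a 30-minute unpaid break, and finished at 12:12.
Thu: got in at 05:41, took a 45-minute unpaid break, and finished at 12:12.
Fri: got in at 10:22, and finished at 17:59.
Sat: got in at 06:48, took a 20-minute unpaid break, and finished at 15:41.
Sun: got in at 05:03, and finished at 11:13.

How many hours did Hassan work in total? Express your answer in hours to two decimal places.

33.42 hours

Wed: 06:23–12:12 = 5 h 49 min; less 30 min break → 5 h 19 min
Thu: 05:41–12:12 = 6 h 31 min; less 45 min break → 5 h 46 min
Fri: 10:22–17:59 = 7 h 37 min
Sat: 06:48–15:41 = 8 h 53 min; less 20 min break → 8 h 33 min
Sun: 05:03–11:13 = 6 h 10 min
Total: 5 h 19 min + 5 h 46 min + 7 h 37 min + 8 h 33 min + 6 h 10 min = 33 h 25 min.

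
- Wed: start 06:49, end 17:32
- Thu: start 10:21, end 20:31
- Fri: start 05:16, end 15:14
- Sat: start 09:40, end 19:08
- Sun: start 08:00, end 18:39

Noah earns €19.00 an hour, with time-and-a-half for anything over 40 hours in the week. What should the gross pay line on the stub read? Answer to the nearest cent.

€1072.55

Wed: 06:49–17:32 = 10 h 43 min
Thu: 10:21–20:31 = 10 h 10 min
Fri: 05:16–15:14 = 9 h 58 min
Sat: 09:40–19:08 = 9 h 28 min
Sun: 08:00–18:39 = 10 h 39 min
Total worked: 50 h 58 min = 3058 min.
Regular 40 h 0 min = 2400 min at €19.00/h; overtime 10 h 58 min = 658 min at €28.50/h.
Pay = (2400 × €19.00 + 658 × €28.50) ÷ 60 = €1072.55.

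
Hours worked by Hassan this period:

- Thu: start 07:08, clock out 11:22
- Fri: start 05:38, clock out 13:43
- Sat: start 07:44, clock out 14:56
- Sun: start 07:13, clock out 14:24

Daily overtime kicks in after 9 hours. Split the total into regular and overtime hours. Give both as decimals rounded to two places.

Thu: 07:08–11:22 = 4 h 14 min
Fri: 05:38–13:43 = 8 h 5 min
Sat: 07:44–14:56 = 7 h 12 min
Sun: 07:13–14:24 = 7 h 11 min
Thu reg 4 h 14 min / OT 0 h 0 min; Fri reg 8 h 5 min / OT 0 h 0 min; Sat reg 7 h 12 min / OT 0 h 0 min; Sun reg 7 h 11 min / OT 0 h 0 min.
Totals: regular 26 h 42 min, overtime 0 h 0 min.

Regular 26.70 hours, overtime 0.00 hours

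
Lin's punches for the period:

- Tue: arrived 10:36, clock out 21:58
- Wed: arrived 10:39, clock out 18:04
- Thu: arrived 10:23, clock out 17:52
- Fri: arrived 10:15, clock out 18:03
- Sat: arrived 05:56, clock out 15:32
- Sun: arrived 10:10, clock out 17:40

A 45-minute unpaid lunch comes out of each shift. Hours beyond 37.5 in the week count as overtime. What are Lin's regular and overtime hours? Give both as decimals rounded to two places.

Tue: 10:36–21:58 = 11 h 22 min; less 45 min break → 10 h 37 min
Wed: 10:39–18:04 = 7 h 25 min; less 45 min break → 6 h 40 min
Thu: 10:23–17:52 = 7 h 29 min; less 45 min break → 6 h 44 min
Fri: 10:15–18:03 = 7 h 48 min; less 45 min break → 7 h 3 min
Sat: 05:56–15:32 = 9 h 36 min; less 45 min break → 8 h 51 min
Sun: 10:10–17:40 = 7 h 30 min; less 45 min break → 6 h 45 min
Total worked: 46 h 40 min = 46.67 h.
Threshold 37.5 h → overtime 9 h 10 min, regular 37 h 30 min.

Regular 37.50 hours, overtime 9.17 hours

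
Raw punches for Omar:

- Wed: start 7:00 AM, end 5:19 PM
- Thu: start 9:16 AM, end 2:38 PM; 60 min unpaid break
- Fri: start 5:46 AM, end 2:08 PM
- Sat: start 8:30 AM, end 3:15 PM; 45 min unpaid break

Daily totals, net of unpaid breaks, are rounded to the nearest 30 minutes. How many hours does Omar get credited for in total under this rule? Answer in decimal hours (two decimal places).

29.50 hours

Wed: 7:00 AM–5:19 PM = 10 h 19 min → rounds to 10 h 30 min
Thu: 9:16 AM–2:38 PM = 5 h 22 min − 60 min = 4 h 22 min → rounds to 4 h 30 min
Fri: 5:46 AM–2:08 PM = 8 h 22 min → rounds to 8 h 30 min
Sat: 8:30 AM–3:15 PM = 6 h 45 min − 45 min = 6 h 0 min → rounds to 6 h 0 min
Total credited: 29 h 30 min.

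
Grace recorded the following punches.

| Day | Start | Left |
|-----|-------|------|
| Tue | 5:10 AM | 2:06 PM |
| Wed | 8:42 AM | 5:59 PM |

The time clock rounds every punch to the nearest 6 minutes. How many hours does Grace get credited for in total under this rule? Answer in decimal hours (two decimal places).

18.20 hours

Tue: in 5:10 AM→5:12 AM, out 2:06 PM→2:06 PM; 8 h 54 min
Wed: in 8:42 AM→8:42 AM, out 5:59 PM→6:00 PM; 9 h 18 min
Total credited: 18 h 12 min.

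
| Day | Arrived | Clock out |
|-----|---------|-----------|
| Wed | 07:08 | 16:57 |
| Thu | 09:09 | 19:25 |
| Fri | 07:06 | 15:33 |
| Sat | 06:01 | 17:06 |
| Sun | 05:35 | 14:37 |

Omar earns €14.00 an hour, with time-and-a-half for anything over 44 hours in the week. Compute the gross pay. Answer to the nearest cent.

€713.65

Wed: 07:08–16:57 = 9 h 49 min
Thu: 09:09–19:25 = 10 h 16 min
Fri: 07:06–15:33 = 8 h 27 min
Sat: 06:01–17:06 = 11 h 5 min
Sun: 05:35–14:37 = 9 h 2 min
Total worked: 48 h 39 min = 2919 min.
Regular 44 h 0 min = 2640 min at €14.00/h; overtime 4 h 39 min = 279 min at €21.00/h.
Pay = (2640 × €14.00 + 279 × €21.00) ÷ 60 = €713.65.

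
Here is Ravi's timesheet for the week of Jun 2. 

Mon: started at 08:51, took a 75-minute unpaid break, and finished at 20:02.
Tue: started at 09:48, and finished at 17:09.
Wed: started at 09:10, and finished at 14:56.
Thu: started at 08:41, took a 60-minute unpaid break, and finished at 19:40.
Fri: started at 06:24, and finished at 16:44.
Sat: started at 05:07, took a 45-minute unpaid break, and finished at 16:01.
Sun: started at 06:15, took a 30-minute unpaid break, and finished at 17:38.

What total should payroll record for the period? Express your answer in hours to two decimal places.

64.40 hours

Mon: 08:51–20:02 = 11 h 11 min; less 75 min break → 9 h 56 min
Tue: 09:48–17:09 = 7 h 21 min
Wed: 09:10–14:56 = 5 h 46 min
Thu: 08:41–19:40 = 10 h 59 min; less 60 min break → 9 h 59 min
Fri: 06:24–16:44 = 10 h 20 min
Sat: 05:07–16:01 = 10 h 54 min; less 45 min break → 10 h 9 min
Sun: 06:15–17:38 = 11 h 23 min; less 30 min break → 10 h 53 min
Total: 9 h 56 min + 7 h 21 min + 5 h 46 min + 9 h 59 min + 10 h 20 min + 10 h 9 min + 10 h 53 min = 64 h 24 min.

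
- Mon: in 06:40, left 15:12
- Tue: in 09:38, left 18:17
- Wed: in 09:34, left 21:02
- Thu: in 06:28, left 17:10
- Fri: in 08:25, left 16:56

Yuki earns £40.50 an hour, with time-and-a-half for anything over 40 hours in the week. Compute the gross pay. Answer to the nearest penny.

Mon: 06:40–15:12 = 8 h 32 min
Tue: 09:38–18:17 = 8 h 39 min
Wed: 09:34–21:02 = 11 h 28 min
Thu: 06:28–17:10 = 10 h 42 min
Fri: 08:25–16:56 = 8 h 31 min
Total worked: 47 h 52 min = 2872 min.
Regular 40 h 0 min = 2400 min at £40.50/h; overtime 7 h 52 min = 472 min at £60.75/h.
Pay = (2400 × £40.50 + 472 × £60.75) ÷ 60 = £2097.90.

£2097.90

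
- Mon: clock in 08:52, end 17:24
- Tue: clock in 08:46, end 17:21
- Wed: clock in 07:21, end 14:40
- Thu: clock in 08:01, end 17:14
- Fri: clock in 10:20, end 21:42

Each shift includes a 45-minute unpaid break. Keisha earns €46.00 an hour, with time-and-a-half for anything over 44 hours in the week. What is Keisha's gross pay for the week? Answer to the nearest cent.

Mon: 08:52–17:24 = 8 h 32 min; less 45 min break → 7 h 47 min
Tue: 08:46–17:21 = 8 h 35 min; less 45 min break → 7 h 50 min
Wed: 07:21–14:40 = 7 h 19 min; less 45 min break → 6 h 34 min
Thu: 08:01–17:14 = 9 h 13 min; less 45 min break → 8 h 28 min
Fri: 10:20–21:42 = 11 h 22 min; less 45 min break → 10 h 37 min
Total worked: 41 h 16 min = 2476 min.
Regular 41 h 16 min = 2476 min at €46.00/h; overtime 0 h 0 min = 0 min at €69.00/h.
Pay = (2476 × €46.00 + 0 × €69.00) ÷ 60 = €1898.27.

€1898.27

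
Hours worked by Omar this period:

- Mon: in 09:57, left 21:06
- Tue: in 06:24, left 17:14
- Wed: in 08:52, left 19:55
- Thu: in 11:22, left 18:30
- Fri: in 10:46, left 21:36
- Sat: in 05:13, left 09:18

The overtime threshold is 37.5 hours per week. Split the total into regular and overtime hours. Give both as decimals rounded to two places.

Regular 37.50 hours, overtime 17.58 hours

Mon: 09:57–21:06 = 11 h 9 min
Tue: 06:24–17:14 = 10 h 50 min
Wed: 08:52–19:55 = 11 h 3 min
Thu: 11:22–18:30 = 7 h 8 min
Fri: 10:46–21:36 = 10 h 50 min
Sat: 05:13–09:18 = 4 h 5 min
Total worked: 55 h 5 min = 55.08 h.
Threshold 37.5 h → overtime 17 h 35 min, regular 37 h 30 min.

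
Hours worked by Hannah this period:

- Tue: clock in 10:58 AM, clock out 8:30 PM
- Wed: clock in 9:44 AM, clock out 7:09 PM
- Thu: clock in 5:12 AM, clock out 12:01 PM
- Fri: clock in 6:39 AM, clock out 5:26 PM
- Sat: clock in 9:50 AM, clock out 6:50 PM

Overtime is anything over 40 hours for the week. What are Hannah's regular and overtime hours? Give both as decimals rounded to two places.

Regular 40.00 hours, overtime 5.55 hours

Tue: 10:58 AM–8:30 PM = 9 h 32 min
Wed: 9:44 AM–7:09 PM = 9 h 25 min
Thu: 5:12 AM–12:01 PM = 6 h 49 min
Fri: 6:39 AM–5:26 PM = 10 h 47 min
Sat: 9:50 AM–6:50 PM = 9 h 0 min
Total worked: 45 h 33 min = 45.55 h.
Threshold 40 h → overtime 5 h 33 min, regular 40 h 0 min.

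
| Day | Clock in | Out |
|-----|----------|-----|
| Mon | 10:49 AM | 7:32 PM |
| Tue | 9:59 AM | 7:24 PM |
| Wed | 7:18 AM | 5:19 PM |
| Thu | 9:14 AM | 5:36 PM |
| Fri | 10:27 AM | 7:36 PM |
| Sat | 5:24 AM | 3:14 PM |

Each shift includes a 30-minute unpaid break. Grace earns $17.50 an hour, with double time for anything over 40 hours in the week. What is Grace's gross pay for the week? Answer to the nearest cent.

Mon: 10:49 AM–7:32 PM = 8 h 43 min; less 30 min break → 8 h 13 min
Tue: 9:59 AM–7:24 PM = 9 h 25 min; less 30 min break → 8 h 55 min
Wed: 7:18 AM–5:19 PM = 10 h 1 min; less 30 min break → 9 h 31 min
Thu: 9:14 AM–5:36 PM = 8 h 22 min; less 30 min break → 7 h 52 min
Fri: 10:27 AM–7:36 PM = 9 h 9 min; less 30 min break → 8 h 39 min
Sat: 5:24 AM–3:14 PM = 9 h 50 min; less 30 min break → 9 h 20 min
Total worked: 52 h 30 min = 3150 min.
Regular 40 h 0 min = 2400 min at $17.50/h; overtime 12 h 30 min = 750 min at $35.00/h.
Pay = (2400 × $17.50 + 750 × $35.00) ÷ 60 = $1137.50.

$1137.50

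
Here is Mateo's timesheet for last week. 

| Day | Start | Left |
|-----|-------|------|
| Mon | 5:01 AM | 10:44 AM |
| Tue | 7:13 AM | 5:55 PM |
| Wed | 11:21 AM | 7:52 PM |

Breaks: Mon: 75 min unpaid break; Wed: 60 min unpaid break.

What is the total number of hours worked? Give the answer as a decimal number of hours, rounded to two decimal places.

22.68 hours

Mon: 5:01 AM–10:44 AM = 5 h 43 min; less 75 min break → 4 h 28 min
Tue: 7:13 AM–5:55 PM = 10 h 42 min
Wed: 11:21 AM–7:52 PM = 8 h 31 min; less 60 min break → 7 h 31 min
Total: 4 h 28 min + 10 h 42 min + 7 h 31 min = 22 h 41 min.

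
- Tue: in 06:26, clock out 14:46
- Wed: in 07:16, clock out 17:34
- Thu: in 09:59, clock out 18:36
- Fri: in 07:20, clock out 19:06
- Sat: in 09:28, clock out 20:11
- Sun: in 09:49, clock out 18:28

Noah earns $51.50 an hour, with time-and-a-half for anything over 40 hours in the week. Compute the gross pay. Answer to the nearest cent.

$3480.11

Tue: 06:26–14:46 = 8 h 20 min
Wed: 07:16–17:34 = 10 h 18 min
Thu: 09:59–18:36 = 8 h 37 min
Fri: 07:20–19:06 = 11 h 46 min
Sat: 09:28–20:11 = 10 h 43 min
Sun: 09:49–18:28 = 8 h 39 min
Total worked: 58 h 23 min = 3503 min.
Regular 40 h 0 min = 2400 min at $51.50/h; overtime 18 h 23 min = 1103 min at $77.25/h.
Pay = (2400 × $51.50 + 1103 × $77.25) ÷ 60 = $3480.11.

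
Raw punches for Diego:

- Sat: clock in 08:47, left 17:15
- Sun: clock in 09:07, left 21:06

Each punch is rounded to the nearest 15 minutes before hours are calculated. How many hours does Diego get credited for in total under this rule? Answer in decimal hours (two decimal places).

20.50 hours

Sat: in 08:47→08:45, out 17:15→17:15; 8 h 30 min
Sun: in 09:07→09:00, out 21:06→21:00; 12 h 0 min
Total credited: 20 h 30 min.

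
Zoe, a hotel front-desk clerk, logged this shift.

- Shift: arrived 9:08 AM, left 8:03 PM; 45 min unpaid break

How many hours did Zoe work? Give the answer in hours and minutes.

Shift: 9:08 AM–8:03 PM = 10 h 55 min; less 45 min break → 10 h 10 min

10 h 10 min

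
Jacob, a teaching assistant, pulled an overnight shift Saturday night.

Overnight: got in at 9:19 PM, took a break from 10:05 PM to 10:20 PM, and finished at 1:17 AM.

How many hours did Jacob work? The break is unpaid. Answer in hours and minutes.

3 h 43 min

Overnight: 9:19 PM → midnight = 2 h 41 min; midnight → 1:17 AM = 1 h 17 min; span 3 h 58 min; less 15 min break → 3 h 43 min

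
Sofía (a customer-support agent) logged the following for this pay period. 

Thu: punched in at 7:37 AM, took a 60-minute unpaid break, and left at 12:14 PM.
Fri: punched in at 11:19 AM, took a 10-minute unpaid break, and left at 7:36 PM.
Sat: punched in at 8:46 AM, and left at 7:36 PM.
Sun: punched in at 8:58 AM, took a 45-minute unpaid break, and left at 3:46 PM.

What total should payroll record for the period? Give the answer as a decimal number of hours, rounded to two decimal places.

Thu: 7:37 AM–12:14 PM = 4 h 37 min; less 60 min break → 3 h 37 min
Fri: 11:19 AM–7:36 PM = 8 h 17 min; less 10 min break → 8 h 7 min
Sat: 8:46 AM–7:36 PM = 10 h 50 min
Sun: 8:58 AM–3:46 PM = 6 h 48 min; less 45 min break → 6 h 3 min
Total: 3 h 37 min + 8 h 7 min + 10 h 50 min + 6 h 3 min = 28 h 37 min.

28.62 hours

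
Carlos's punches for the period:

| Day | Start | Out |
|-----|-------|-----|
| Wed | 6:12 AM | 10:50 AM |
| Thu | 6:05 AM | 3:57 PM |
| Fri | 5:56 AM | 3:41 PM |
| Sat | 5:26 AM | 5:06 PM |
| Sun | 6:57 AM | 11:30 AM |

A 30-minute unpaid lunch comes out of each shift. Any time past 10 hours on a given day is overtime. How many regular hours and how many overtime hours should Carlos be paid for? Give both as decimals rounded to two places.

Wed: 6:12 AM–10:50 AM = 4 h 38 min; less 30 min break → 4 h 8 min
Thu: 6:05 AM–3:57 PM = 9 h 52 min; less 30 min break → 9 h 22 min
Fri: 5:56 AM–3:41 PM = 9 h 45 min; less 30 min break → 9 h 15 min
Sat: 5:26 AM–5:06 PM = 11 h 40 min; less 30 min break → 11 h 10 min
Sun: 6:57 AM–11:30 AM = 4 h 33 min; less 30 min break → 4 h 3 min
Wed reg 4 h 8 min / OT 0 h 0 min; Thu reg 9 h 22 min / OT 0 h 0 min; Fri reg 9 h 15 min / OT 0 h 0 min; Sat reg 10 h 0 min / OT 1 h 10 min; Sun reg 4 h 3 min / OT 0 h 0 min.
Totals: regular 36 h 48 min, overtime 1 h 10 min.

Regular 36.80 hours, overtime 1.17 hours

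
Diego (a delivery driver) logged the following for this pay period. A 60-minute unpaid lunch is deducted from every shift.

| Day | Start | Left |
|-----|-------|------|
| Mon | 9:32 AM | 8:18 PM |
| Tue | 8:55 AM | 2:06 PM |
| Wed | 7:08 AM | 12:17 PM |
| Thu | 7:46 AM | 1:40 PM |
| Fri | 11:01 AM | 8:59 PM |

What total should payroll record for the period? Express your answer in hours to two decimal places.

31.97 hours

Mon: 9:32 AM–8:18 PM = 10 h 46 min; less 60 min break → 9 h 46 min
Tue: 8:55 AM–2:06 PM = 5 h 11 min; less 60 min break → 4 h 11 min
Wed: 7:08 AM–12:17 PM = 5 h 9 min; less 60 min break → 4 h 9 min
Thu: 7:46 AM–1:40 PM = 5 h 54 min; less 60 min break → 4 h 54 min
Fri: 11:01 AM–8:59 PM = 9 h 58 min; less 60 min break → 8 h 58 min
Total: 9 h 46 min + 4 h 11 min + 4 h 9 min + 4 h 54 min + 8 h 58 min = 31 h 58 min.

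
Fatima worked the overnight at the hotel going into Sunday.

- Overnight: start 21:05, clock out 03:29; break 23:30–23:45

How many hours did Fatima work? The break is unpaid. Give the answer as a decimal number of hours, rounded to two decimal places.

6.15 hours

Overnight: 21:05 → midnight = 2 h 55 min; midnight → 03:29 = 3 h 29 min; span 6 h 24 min; less 15 min break → 6 h 9 min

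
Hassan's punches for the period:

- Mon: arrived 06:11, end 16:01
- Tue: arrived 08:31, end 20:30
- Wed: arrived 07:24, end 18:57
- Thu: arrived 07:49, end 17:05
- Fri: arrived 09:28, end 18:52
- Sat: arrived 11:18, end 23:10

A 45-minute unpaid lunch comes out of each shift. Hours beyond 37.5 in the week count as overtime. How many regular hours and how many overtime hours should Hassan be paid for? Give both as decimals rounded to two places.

Regular 37.50 hours, overtime 21.90 hours

Mon: 06:11–16:01 = 9 h 50 min; less 45 min break → 9 h 5 min
Tue: 08:31–20:30 = 11 h 59 min; less 45 min break → 11 h 14 min
Wed: 07:24–18:57 = 11 h 33 min; less 45 min break → 10 h 48 min
Thu: 07:49–17:05 = 9 h 16 min; less 45 min break → 8 h 31 min
Fri: 09:28–18:52 = 9 h 24 min; less 45 min break → 8 h 39 min
Sat: 11:18–23:10 = 11 h 52 min; less 45 min break → 11 h 7 min
Total worked: 59 h 24 min = 59.40 h.
Threshold 37.5 h → overtime 21 h 54 min, regular 37 h 30 min.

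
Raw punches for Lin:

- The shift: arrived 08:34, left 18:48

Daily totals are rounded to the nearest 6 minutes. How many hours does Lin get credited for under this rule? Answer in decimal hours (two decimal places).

10.20 hours

The shift: 08:34–18:48 = 10 h 14 min → rounds to 10 h 12 min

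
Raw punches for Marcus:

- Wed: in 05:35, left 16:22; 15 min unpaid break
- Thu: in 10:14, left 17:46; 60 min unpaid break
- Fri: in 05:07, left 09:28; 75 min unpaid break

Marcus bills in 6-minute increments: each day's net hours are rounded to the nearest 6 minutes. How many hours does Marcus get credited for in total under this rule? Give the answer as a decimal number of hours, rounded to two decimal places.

20.10 hours

Wed: 05:35–16:22 = 10 h 47 min − 15 min = 10 h 32 min → rounds to 10 h 30 min
Thu: 10:14–17:46 = 7 h 32 min − 60 min = 6 h 32 min → rounds to 6 h 30 min
Fri: 05:07–09:28 = 4 h 21 min − 75 min = 3 h 6 min → rounds to 3 h 6 min
Total credited: 20 h 6 min.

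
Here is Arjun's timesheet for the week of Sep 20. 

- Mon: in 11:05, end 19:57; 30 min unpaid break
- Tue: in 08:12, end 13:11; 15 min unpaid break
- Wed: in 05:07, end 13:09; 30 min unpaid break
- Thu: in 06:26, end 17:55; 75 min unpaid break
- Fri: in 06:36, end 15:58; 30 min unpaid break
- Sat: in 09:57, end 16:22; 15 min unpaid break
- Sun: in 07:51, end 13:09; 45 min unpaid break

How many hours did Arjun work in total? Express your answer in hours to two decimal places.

50.45 hours

Mon: 11:05–19:57 = 8 h 52 min; less 30 min break → 8 h 22 min
Tue: 08:12–13:11 = 4 h 59 min; less 15 min break → 4 h 44 min
Wed: 05:07–13:09 = 8 h 2 min; less 30 min break → 7 h 32 min
Thu: 06:26–17:55 = 11 h 29 min; less 75 min break → 10 h 14 min
Fri: 06:36–15:58 = 9 h 22 min; less 30 min break → 8 h 52 min
Sat: 09:57–16:22 = 6 h 25 min; less 15 min break → 6 h 10 min
Sun: 07:51–13:09 = 5 h 18 min; less 45 min break → 4 h 33 min
Total: 8 h 22 min + 4 h 44 min + 7 h 32 min + 10 h 14 min + 8 h 52 min + 6 h 10 min + 4 h 33 min = 50 h 27 min.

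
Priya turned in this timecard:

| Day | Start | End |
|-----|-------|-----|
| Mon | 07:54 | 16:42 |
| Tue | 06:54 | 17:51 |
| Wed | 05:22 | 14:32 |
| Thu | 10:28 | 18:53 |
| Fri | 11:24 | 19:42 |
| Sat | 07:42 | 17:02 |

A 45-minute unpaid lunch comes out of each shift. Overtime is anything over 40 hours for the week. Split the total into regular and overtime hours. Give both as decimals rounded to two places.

Mon: 07:54–16:42 = 8 h 48 min; less 45 min break → 8 h 3 min
Tue: 06:54–17:51 = 10 h 57 min; less 45 min break → 10 h 12 min
Wed: 05:22–14:32 = 9 h 10 min; less 45 min break → 8 h 25 min
Thu: 10:28–18:53 = 8 h 25 min; less 45 min break → 7 h 40 min
Fri: 11:24–19:42 = 8 h 18 min; less 45 min break → 7 h 33 min
Sat: 07:42–17:02 = 9 h 20 min; less 45 min break → 8 h 35 min
Total worked: 50 h 28 min = 50.47 h.
Threshold 40 h → overtime 10 h 28 min, regular 40 h 0 min.

Regular 40.00 hours, overtime 10.47 hours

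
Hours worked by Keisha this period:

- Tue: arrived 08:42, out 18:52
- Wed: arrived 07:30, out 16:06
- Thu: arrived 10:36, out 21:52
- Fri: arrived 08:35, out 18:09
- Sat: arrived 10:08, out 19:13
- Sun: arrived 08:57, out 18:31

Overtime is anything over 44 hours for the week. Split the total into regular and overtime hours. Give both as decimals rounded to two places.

Tue: 08:42–18:52 = 10 h 10 min
Wed: 07:30–16:06 = 8 h 36 min
Thu: 10:36–21:52 = 11 h 16 min
Fri: 08:35–18:09 = 9 h 34 min
Sat: 10:08–19:13 = 9 h 5 min
Sun: 08:57–18:31 = 9 h 34 min
Total worked: 58 h 15 min = 58.25 h.
Threshold 44 h → overtime 14 h 15 min, regular 44 h 0 min.

Regular 44.00 hours, overtime 14.25 hours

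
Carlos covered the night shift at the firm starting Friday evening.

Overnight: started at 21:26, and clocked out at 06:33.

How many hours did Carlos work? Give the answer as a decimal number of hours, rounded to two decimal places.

Overnight: 21:26 → midnight = 2 h 34 min; midnight → 06:33 = 6 h 33 min; span 9 h 7 min

9.12 hours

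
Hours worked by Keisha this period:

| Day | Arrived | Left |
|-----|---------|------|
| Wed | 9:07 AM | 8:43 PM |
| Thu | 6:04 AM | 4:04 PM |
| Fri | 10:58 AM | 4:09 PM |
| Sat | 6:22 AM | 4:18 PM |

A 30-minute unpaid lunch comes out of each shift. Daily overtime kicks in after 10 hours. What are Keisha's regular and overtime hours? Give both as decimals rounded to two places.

Regular 33.62 hours, overtime 1.10 hours

Wed: 9:07 AM–8:43 PM = 11 h 36 min; less 30 min break → 11 h 6 min
Thu: 6:04 AM–4:04 PM = 10 h 0 min; less 30 min break → 9 h 30 min
Fri: 10:58 AM–4:09 PM = 5 h 11 min; less 30 min break → 4 h 41 min
Sat: 6:22 AM–4:18 PM = 9 h 56 min; less 30 min break → 9 h 26 min
Wed reg 10 h 0 min / OT 1 h 6 min; Thu reg 9 h 30 min / OT 0 h 0 min; Fri reg 4 h 41 min / OT 0 h 0 min; Sat reg 9 h 26 min / OT 0 h 0 min.
Totals: regular 33 h 37 min, overtime 1 h 6 min.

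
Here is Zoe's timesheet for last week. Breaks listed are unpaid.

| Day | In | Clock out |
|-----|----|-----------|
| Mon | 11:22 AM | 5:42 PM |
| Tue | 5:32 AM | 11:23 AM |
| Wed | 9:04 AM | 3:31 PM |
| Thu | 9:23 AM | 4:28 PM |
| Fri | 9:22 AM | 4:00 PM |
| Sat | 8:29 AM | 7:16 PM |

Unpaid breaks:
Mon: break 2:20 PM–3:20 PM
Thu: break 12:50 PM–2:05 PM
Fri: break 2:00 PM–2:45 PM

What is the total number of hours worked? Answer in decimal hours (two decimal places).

40.13 hours

Mon: 11:22 AM–5:42 PM = 6 h 20 min; less 60 min break → 5 h 20 min
Tue: 5:32 AM–11:23 AM = 5 h 51 min
Wed: 9:04 AM–3:31 PM = 6 h 27 min
Thu: 9:23 AM–4:28 PM = 7 h 5 min; less 75 min break → 5 h 50 min
Fri: 9:22 AM–4:00 PM = 6 h 38 min; less 45 min break → 5 h 53 min
Sat: 8:29 AM–7:16 PM = 10 h 47 min
Total: 5 h 20 min + 5 h 51 min + 6 h 27 min + 5 h 50 min + 5 h 53 min + 10 h 47 min = 40 h 8 min.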